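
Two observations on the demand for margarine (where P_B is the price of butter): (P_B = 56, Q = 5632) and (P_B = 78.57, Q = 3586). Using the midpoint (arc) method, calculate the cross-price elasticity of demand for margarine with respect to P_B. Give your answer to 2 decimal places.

-1.32

ΔQ_A = 3586 − 5632 = -2046; ΔP_B = 78.57 − 56 = 22.57.
Midpoints: Q̄_A = 4609.0, P̄_B = 67.28.
ε = (ΔQ_A/Q̄_A)/(ΔP_B/P̄_B) = (-2046/4609.0)/(22.57/67.28) ≈ -1.32.
ε < 0: margarine and butter are complements.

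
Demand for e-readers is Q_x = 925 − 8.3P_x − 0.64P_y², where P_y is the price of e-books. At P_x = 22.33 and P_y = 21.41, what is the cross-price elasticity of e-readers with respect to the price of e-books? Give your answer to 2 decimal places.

-1.31

At P_x = 22.33 and P_y = 21.41: Q_x = 446.293.
∂Q_x/∂P_y = -1.28P_y = -1.28(21.41) = -27.4048.
ε = (∂Q_x/∂P_y)(P_y/Q_x) = -27.4048 × (21.41/446.293) ≈ -1.31.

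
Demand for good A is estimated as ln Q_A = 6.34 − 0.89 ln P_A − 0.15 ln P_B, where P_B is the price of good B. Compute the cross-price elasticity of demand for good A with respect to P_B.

-0.15

In a log-linear (constant-elasticity) demand function, the coefficient on ln P_B is the cross-price elasticity.
ε = -0.15. Negative, so good A and good B are complements.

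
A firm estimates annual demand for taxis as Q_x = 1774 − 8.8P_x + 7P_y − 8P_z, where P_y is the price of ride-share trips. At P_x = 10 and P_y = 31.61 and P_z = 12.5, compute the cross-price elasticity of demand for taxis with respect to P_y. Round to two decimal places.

0.12

At P_x = 10 and P_y = 31.61 and P_z = 12.5: Q_x = 1807.27.
∂Q_x/∂P_y = 7.
ε = (∂Q_x/∂P_y)(P_y/Q_x) = 7 × (31.61/1807.27) ≈ 0.12.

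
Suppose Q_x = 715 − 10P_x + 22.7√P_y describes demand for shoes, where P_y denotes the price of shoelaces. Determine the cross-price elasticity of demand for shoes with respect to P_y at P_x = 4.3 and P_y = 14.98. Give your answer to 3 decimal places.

At P_x = 4.3 and P_y = 14.98: Q_x = 759.858.
∂Q_x/∂P_y = 22.7/(2√P_y) = 22.7/(2√14.98) = 2.9325.
ε = (∂Q_x/∂P_y)(P_y/Q_x) = 2.9325 × (14.98/759.858) ≈ 0.058.

0.058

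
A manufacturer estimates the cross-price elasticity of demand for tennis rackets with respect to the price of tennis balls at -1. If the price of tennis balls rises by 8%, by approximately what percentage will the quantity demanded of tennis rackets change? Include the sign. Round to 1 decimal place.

-8.0%

%ΔQ ≈ ε × %ΔP of tennis balls = -1 × (8%) = -8.0%.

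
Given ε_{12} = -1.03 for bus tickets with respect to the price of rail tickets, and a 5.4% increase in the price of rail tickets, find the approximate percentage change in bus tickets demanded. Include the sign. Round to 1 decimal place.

%ΔQ ≈ ε × %ΔP of rail tickets = -1.03 × (5.4%) = -5.6%.
Demand for bus tickets falls by about 5.6%.

-5.6%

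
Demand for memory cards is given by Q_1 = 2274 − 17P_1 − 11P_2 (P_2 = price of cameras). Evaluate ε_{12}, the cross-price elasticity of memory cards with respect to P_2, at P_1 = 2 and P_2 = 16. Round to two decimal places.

-0.09

At P_1 = 2 and P_2 = 16: Q_1 = 2064.
∂Q_1/∂P_2 = -11.
ε = (∂Q_1/∂P_2)(P_2/Q_1) = -11 × (16/2064) ≈ -0.09.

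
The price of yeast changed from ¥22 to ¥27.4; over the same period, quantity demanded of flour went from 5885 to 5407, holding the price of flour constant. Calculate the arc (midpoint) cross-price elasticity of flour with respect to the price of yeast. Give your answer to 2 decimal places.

-0.39

ΔQ_A = 5407 − 5885 = -478; ΔP_B = 27.4 − 22 = 5.4.
Midpoints: Q̄_A = 5646.0, P̄_B = 24.70.
ε = (ΔQ_A/Q̄_A)/(ΔP_B/P̄_B) = (-478/5646.0)/(5.4/24.70) ≈ -0.39.
ε < 0: flour and yeast are complements.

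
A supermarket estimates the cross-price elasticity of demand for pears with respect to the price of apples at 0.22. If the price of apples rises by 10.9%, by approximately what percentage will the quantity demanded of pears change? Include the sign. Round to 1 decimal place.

2.4%

%ΔQ ≈ ε × %ΔP of apples = 0.22 × (10.9%) = 2.4%.
Demand for pears rises by about 2.4%.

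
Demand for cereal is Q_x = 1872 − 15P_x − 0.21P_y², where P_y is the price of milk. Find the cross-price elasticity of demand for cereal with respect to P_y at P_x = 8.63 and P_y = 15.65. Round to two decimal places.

At P_x = 8.63 and P_y = 15.65: Q_x = 1691.116.
∂Q_x/∂P_y = -0.42P_y = -0.42(15.65) = -6.5730.
ε = (∂Q_x/∂P_y)(P_y/Q_x) = -6.5730 × (15.65/1691.116) ≈ -0.06.
ε < 0: complements.

-0.06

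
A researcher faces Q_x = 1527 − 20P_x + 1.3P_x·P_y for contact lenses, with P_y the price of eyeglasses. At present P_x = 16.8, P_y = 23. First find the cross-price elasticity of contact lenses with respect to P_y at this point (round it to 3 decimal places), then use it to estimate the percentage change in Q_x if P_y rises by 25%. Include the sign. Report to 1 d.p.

At P_x = 16.8, P_y = 23: Q_x = 1693.32.
∂Q_x/∂P_y = 1.3P_x = 21.8400.
ε = (∂Q_x/∂P_y)(P_y/Q_x) = 21.8400 × 23/1693.32 ≈ 0.297.
%ΔQ_x ≈ ε × %ΔP_y = 0.297 × (25%) = 7.4%.

7.4%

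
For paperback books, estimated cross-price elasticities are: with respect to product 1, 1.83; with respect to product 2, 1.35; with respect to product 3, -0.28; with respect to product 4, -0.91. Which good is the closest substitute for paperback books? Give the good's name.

Substitutes have ε > 0. Among the positive values, 1.83 (product 1) is largest.

product 1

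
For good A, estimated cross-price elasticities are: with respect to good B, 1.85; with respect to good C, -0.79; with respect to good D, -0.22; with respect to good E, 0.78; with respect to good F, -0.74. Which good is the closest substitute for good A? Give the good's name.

Substitutes have ε > 0. Among the positive values, 1.85 (good B) is largest.

good B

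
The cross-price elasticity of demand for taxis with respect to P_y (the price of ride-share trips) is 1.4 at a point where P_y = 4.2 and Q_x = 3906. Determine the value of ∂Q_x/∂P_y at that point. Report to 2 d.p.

ε = (∂Q_x/∂P_y)·(P_y/Q_x) ⇒ ∂Q_x/∂P_y = ε·Q_x/P_y = 1.4 × 3906/4.2 ≈ 1302.00.

1302.00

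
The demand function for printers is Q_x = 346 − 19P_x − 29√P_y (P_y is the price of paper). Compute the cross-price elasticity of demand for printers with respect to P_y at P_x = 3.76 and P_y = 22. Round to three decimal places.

At P_x = 3.76 and P_y = 22: Q_x = 138.538.
∂Q_x/∂P_y = -29/(2√P_y) = -29/(2√22) = -3.0914.
ε = (∂Q_x/∂P_y)(P_y/Q_x) = -3.0914 × (22/138.538) ≈ -0.491.

-0.491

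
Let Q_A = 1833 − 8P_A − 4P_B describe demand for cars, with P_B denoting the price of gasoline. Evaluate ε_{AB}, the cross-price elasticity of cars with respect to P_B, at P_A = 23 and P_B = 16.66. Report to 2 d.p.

At P_A = 23 and P_B = 16.66: Q_A = 1582.36.
∂Q_A/∂P_B = -4.
ε = (∂Q_A/∂P_B)(P_B/Q_A) = -4 × (16.66/1582.36) ≈ -0.04.
Since ε < 0, cars and gasoline are complements.

-0.04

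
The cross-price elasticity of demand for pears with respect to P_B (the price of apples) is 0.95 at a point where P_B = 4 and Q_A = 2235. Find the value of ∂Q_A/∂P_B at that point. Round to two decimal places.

530.81

ε = (∂Q_A/∂P_B)·(P_B/Q_A) ⇒ ∂Q_A/∂P_B = ε·Q_A/P_B = 0.95 × 2235/4 ≈ 530.81.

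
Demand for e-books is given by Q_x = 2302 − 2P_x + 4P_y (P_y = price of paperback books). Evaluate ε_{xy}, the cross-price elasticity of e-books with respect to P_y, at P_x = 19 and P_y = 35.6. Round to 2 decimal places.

0.06

At P_x = 19 and P_y = 35.6: Q_x = 2406.4.
∂Q_x/∂P_y = 4.
ε = (∂Q_x/∂P_y)(P_y/Q_x) = 4 × (35.6/2406.4) ≈ 0.06.
Since ε > 0, e-books and paperback books are substitutes.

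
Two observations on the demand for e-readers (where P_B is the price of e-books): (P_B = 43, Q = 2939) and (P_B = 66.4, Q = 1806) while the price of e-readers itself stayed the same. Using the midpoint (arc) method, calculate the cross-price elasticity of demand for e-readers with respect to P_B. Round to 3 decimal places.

ΔQ_A = 1806 − 2939 = -1133; ΔP_B = 66.4 − 43 = 23.4.
Midpoints: Q̄_A = 2372.5, P̄_B = 54.70.
ε = (ΔQ_A/Q̄_A)/(ΔP_B/P̄_B) = (-1133/2372.5)/(23.4/54.70) ≈ -1.116.

-1.116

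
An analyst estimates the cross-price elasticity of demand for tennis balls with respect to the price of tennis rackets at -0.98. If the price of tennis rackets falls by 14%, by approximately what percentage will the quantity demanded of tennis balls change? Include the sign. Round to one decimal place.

13.7%

%ΔQ ≈ ε × %ΔP of tennis rackets = -0.98 × (-14%) = 13.7%.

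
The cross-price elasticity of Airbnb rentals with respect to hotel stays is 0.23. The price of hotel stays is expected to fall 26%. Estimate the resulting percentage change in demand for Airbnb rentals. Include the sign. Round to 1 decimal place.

%ΔQ ≈ ε × %ΔP of hotel stays = 0.23 × (-26%) = -6.0%.
Demand for Airbnb rentals falls by about 6.0%.

-6.0%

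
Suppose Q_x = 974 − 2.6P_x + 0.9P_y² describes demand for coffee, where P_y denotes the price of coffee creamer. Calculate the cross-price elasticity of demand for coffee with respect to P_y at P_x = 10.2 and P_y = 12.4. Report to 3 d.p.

0.255

At P_x = 10.2 and P_y = 12.4: Q_x = 1085.864.
∂Q_x/∂P_y = 1.8P_y = 1.8(12.4) = 22.3200.
ε = (∂Q_x/∂P_y)(P_y/Q_x) = 22.3200 × (12.4/1085.864) ≈ 0.255.
ε > 0: substitutes.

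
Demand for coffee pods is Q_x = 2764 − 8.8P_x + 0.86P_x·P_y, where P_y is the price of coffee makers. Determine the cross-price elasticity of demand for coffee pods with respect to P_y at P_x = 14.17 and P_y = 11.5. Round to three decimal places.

0.050

At P_x = 14.17 and P_y = 11.5: Q_x = 2779.445.
∂Q_x/∂P_y = 0.86P_x = 0.86(14.17) = 12.1862.
ε = (∂Q_x/∂P_y)(P_y/Q_x) = 12.1862 × (11.5/2779.445) ≈ 0.050.
ε > 0: substitutes.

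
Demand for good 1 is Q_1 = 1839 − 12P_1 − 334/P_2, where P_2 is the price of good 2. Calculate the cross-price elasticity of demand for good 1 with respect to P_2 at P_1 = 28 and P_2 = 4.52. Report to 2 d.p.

At P_1 = 28 and P_2 = 4.52: Q_1 = 1429.106.
∂Q_1/∂P_2 = 334/P_2² = 16.3482.
ε = (∂Q_1/∂P_2)(P_2/Q_1) = 16.3482 × (4.52/1429.106) ≈ 0.05.

0.05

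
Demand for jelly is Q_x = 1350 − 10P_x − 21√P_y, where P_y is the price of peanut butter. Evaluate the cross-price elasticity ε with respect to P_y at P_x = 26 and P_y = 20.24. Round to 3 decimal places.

-0.047

At P_x = 26 and P_y = 20.24: Q_x = 995.523.
∂Q_x/∂P_y = -21/(2√P_y) = -21/(2√20.24) = -2.3339.
ε = (∂Q_x/∂P_y)(P_y/Q_x) = -2.3339 × (20.24/995.523) ≈ -0.047.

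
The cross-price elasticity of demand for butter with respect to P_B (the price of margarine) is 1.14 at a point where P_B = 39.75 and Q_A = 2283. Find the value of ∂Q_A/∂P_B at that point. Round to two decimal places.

ε = (∂Q_A/∂P_B)·(P_B/Q_A) ⇒ ∂Q_A/∂P_B = ε·Q_A/P_B = 1.14 × 2283/39.75 ≈ 65.47.

65.47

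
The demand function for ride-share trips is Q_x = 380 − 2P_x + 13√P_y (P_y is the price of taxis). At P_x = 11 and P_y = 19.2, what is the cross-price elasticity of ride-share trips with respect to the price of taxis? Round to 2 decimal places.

0.07

At P_x = 11 and P_y = 19.2: Q_x = 414.963.
∂Q_x/∂P_y = 13/(2√P_y) = 13/(2√19.2) = 1.4834.
ε = (∂Q_x/∂P_y)(P_y/Q_x) = 1.4834 × (19.2/414.963) ≈ 0.07.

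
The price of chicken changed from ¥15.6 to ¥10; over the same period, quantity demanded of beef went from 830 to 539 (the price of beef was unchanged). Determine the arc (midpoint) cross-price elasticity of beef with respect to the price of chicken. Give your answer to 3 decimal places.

ΔQ_A = 539 − 830 = -291; ΔP_B = 10 − 15.6 = -5.6.
Midpoints: Q̄_A = 684.5, P̄_B = 12.80.
ε = (ΔQ_A/Q̄_A)/(ΔP_B/P̄_B) = (-291/684.5)/(-5.6/12.80) ≈ 0.972.

0.972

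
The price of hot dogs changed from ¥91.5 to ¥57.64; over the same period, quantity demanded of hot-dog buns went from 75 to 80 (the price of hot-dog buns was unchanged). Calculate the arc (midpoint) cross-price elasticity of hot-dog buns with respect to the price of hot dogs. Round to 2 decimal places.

-0.14

ΔQ_A = 80 − 75 = 5; ΔP_B = 57.64 − 91.5 = -33.86.
Midpoints: Q̄_A = 77.5, P̄_B = 74.57.
ε = (ΔQ_A/Q̄_A)/(ΔP_B/P̄_B) = (5/77.5)/(-33.86/74.57) ≈ -0.14.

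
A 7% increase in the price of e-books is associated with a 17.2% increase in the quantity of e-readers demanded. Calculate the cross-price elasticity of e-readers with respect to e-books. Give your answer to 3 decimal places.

ε = (%ΔQ of e-readers) / (%ΔP of e-books) = (17.2%) / (7%) ≈ 2.457.

2.457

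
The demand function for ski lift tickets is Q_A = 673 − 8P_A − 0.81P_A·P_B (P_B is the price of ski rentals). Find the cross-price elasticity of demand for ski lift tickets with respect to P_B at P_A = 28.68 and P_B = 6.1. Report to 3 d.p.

-0.469

At P_A = 28.68 and P_B = 6.1: Q_A = 301.852.
∂Q_A/∂P_B = -0.81P_A = -0.81(28.68) = -23.2308.
ε = (∂Q_A/∂P_B)(P_B/Q_A) = -23.2308 × (6.1/301.852) ≈ -0.469.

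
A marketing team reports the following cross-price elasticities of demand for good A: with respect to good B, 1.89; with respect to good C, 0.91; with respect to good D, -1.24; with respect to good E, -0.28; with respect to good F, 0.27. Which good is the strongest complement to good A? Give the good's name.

Complements have ε < 0. The most negative value is -1.24 (good D).

good D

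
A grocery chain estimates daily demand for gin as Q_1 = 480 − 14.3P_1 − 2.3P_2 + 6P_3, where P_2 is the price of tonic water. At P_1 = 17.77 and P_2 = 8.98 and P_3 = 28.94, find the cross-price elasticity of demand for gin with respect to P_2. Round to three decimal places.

-0.055

At P_1 = 17.77 and P_2 = 8.98 and P_3 = 28.94: Q_1 = 378.875.
∂Q_1/∂P_2 = -2.3.
ε = (∂Q_1/∂P_2)(P_2/Q_1) = -2.3 × (8.98/378.875) ≈ -0.055.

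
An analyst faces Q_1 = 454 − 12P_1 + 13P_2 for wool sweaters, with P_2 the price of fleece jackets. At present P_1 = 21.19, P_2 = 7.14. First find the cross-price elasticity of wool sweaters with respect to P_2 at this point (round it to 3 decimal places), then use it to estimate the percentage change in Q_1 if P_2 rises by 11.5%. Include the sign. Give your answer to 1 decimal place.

3.6%

At P_1 = 21.19, P_2 = 7.14: Q_1 = 292.54.
∂Q_1/∂P_2 = 13.
ε = (∂Q_1/∂P_2)(P_2/Q_1) = 13.0000 × 7.14/292.54 ≈ 0.317.
%ΔQ_1 ≈ ε × %ΔP_2 = 0.317 × (11.5%) = 3.6%.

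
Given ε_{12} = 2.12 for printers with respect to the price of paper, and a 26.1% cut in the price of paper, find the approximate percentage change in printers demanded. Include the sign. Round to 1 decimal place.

%ΔQ ≈ ε × %ΔP of paper = 2.12 × (-26.1%) = -55.3%.
Demand for printers falls by about 55.3%.

-55.3%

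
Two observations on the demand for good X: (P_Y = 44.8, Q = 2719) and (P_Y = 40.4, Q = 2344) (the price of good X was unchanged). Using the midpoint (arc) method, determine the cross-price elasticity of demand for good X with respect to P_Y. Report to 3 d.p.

ΔQ_X = 2344 − 2719 = -375; ΔP_Y = 40.4 − 44.8 = -4.4.
Midpoints: Q̄_X = 2531.5, P̄_Y = 42.60.
ε = (ΔQ_X/Q̄_X)/(ΔP_Y/P̄_Y) = (-375/2531.5)/(-4.4/42.60) ≈ 1.434.

1.434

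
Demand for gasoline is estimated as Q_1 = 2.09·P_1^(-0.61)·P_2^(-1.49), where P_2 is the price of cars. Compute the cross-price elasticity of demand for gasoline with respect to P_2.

In a log-linear (constant-elasticity) demand function, the coefficient on the exponent of P_2 is the cross-price elasticity.
ε = -1.49. Negative, so gasoline and cars are complements.

-1.49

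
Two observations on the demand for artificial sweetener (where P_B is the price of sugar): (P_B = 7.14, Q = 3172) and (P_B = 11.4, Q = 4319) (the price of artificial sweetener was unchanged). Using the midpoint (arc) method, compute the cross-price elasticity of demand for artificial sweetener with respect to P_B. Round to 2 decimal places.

ΔQ_A = 4319 − 3172 = 1147; ΔP_B = 11.4 − 7.14 = 4.26.
Midpoints: Q̄_A = 3745.5, P̄_B = 9.27.
ε = (ΔQ_A/Q̄_A)/(ΔP_B/P̄_B) = (1147/3745.5)/(4.26/9.27) ≈ 0.67.

0.67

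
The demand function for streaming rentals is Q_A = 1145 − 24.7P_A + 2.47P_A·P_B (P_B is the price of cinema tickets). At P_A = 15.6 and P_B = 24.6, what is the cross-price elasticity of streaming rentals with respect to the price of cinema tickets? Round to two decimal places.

At P_A = 15.6 and P_B = 24.6: Q_A = 1707.567.
∂Q_A/∂P_B = 2.47P_A = 2.47(15.6) = 38.5320.
ε = (∂Q_A/∂P_B)(P_B/Q_A) = 38.5320 × (24.6/1707.567) ≈ 0.56.

0.56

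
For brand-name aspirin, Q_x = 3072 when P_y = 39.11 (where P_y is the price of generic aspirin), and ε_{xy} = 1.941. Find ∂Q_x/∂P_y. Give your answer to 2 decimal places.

ε = (∂Q_x/∂P_y)·(P_y/Q_x) ⇒ ∂Q_x/∂P_y = ε·Q_x/P_y = 1.941 × 3072/39.11 ≈ 152.46.

152.46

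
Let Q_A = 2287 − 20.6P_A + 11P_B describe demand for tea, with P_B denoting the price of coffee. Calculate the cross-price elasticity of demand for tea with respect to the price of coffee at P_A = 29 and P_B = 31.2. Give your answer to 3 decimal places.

At P_A = 29 and P_B = 31.2: Q_A = 2032.8.
∂Q_A/∂P_B = 11.
ε = (∂Q_A/∂P_B)(P_B/Q_A) = 11 × (31.2/2032.8) ≈ 0.169.

0.169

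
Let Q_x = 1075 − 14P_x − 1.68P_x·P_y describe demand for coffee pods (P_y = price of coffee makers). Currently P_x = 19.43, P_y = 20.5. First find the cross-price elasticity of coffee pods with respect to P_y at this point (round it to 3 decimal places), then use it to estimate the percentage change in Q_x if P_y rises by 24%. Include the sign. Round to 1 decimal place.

At P_x = 19.43, P_y = 20.5: Q_x = 133.811.
∂Q_x/∂P_y = -1.68P_x = -32.6424.
ε = (∂Q_x/∂P_y)(P_y/Q_x) = -32.6424 × 20.5/133.811 ≈ -5.001.
%ΔQ_x ≈ ε × %ΔP_y = -5.001 × (24%) = -120.0%.

-120.0%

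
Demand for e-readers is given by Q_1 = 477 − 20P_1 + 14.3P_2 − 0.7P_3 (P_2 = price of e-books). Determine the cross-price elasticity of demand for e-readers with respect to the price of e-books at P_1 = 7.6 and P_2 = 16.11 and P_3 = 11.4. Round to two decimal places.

At P_1 = 7.6 and P_2 = 16.11 and P_3 = 11.4: Q_1 = 547.393.
∂Q_1/∂P_2 = 14.3.
ε = (∂Q_1/∂P_2)(P_2/Q_1) = 14.3 × (16.11/547.393) ≈ 0.42.

0.42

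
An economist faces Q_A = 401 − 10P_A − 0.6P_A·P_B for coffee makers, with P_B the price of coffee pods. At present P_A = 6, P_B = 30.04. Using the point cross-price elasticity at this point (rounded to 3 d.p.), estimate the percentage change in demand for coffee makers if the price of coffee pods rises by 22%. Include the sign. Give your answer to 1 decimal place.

-10.2%

At P_A = 6, P_B = 30.04: Q_A = 232.856.
∂Q_A/∂P_B = -0.6P_A = -3.6000.
ε = (∂Q_A/∂P_B)(P_B/Q_A) = -3.6000 × 30.04/232.856 ≈ -0.464.
%ΔQ_A ≈ ε × %ΔP_B = -0.464 × (22%) = -10.2%.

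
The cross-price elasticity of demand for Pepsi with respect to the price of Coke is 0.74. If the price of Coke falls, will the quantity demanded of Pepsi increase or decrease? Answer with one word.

decrease

ε > 0 and the price of Coke falls, so the quantity of Pepsi moves in the same direction: it decreases.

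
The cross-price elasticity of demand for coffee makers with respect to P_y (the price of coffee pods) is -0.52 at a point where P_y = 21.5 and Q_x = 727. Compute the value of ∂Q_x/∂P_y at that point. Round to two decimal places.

-17.58

ε = (∂Q_x/∂P_y)·(P_y/Q_x) ⇒ ∂Q_x/∂P_y = ε·Q_x/P_y = -0.52 × 727/21.5 ≈ -17.58.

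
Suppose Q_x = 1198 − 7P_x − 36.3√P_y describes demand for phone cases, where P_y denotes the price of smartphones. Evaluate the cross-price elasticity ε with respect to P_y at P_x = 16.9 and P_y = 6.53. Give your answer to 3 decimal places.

At P_x = 16.9 and P_y = 6.53: Q_x = 986.939.
∂Q_x/∂P_y = -36.3/(2√P_y) = -36.3/(2√6.53) = -7.1026.
ε = (∂Q_x/∂P_y)(P_y/Q_x) = -7.1026 × (6.53/986.939) ≈ -0.047.
ε < 0: complements.

-0.047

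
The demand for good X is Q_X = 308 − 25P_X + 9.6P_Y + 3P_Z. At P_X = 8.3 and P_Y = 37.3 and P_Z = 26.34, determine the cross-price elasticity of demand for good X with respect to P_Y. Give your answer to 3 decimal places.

0.666

At P_X = 8.3 and P_Y = 37.3 and P_Z = 26.34: Q_X = 537.6.
∂Q_X/∂P_Y = 9.6.
ε = (∂Q_X/∂P_Y)(P_Y/Q_X) = 9.6 × (37.3/537.6) ≈ 0.666.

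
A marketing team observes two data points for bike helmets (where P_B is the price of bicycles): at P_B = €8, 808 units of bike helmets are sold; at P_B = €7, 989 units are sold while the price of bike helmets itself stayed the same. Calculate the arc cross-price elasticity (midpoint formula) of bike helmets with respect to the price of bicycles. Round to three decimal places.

ΔQ_A = 989 − 808 = 181; ΔP_B = 7 − 8 = -1.
Midpoints: Q̄_A = 898.5, P̄_B = 7.50.
ε = (ΔQ_A/Q̄_A)/(ΔP_B/P̄_B) = (181/898.5)/(-1/7.50) ≈ -1.511.
ε < 0: bike helmets and bicycles are complements.

-1.511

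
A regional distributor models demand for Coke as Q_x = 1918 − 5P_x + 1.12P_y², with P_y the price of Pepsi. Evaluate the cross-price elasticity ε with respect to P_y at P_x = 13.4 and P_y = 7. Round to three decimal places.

At P_x = 13.4 and P_y = 7: Q_x = 1905.88.
∂Q_x/∂P_y = 2.24P_y = 2.24(7) = 15.6800.
ε = (∂Q_x/∂P_y)(P_y/Q_x) = 15.6800 × (7/1905.88) ≈ 0.058.

0.058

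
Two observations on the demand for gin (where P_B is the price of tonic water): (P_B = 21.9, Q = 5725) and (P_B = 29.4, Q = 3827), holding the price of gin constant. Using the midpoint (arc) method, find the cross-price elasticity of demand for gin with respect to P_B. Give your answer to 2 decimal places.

ΔQ_A = 3827 − 5725 = -1898; ΔP_B = 29.4 − 21.9 = 7.5.
Midpoints: Q̄_A = 4776.0, P̄_B = 25.65.
ε = (ΔQ_A/Q̄_A)/(ΔP_B/P̄_B) = (-1898/4776.0)/(7.5/25.65) ≈ -1.36.
ε < 0: gin and tonic water are complements.

-1.36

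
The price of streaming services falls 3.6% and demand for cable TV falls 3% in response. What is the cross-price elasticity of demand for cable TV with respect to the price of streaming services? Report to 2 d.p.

ε = (%ΔQ of cable TV) / (%ΔP of streaming services) = (-3%) / (-3.6%) ≈ 0.83.
Positive cross-price elasticity: substitutes.

0.83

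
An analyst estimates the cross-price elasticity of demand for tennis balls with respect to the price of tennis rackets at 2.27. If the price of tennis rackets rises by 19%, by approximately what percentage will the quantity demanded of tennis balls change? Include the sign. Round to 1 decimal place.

43.1%

%ΔQ ≈ ε × %ΔP of tennis rackets = 2.27 × (19%) = 43.1%.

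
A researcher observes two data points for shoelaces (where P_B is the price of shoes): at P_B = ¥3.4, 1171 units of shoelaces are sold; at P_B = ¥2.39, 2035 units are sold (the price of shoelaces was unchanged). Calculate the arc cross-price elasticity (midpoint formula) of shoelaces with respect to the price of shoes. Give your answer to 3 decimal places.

ΔQ_A = 2035 − 1171 = 864; ΔP_B = 2.39 − 3.4 = -1.01.
Midpoints: Q̄_A = 1603.0, P̄_B = 2.90.
ε = (ΔQ_A/Q̄_A)/(ΔP_B/P̄_B) = (864/1603.0)/(-1.01/2.90) ≈ -1.545.

-1.545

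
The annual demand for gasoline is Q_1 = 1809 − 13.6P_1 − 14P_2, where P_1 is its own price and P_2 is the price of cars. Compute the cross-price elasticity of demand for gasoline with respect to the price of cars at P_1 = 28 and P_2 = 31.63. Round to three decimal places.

-0.449

At P_1 = 28 and P_2 = 31.63: Q_1 = 985.38.
∂Q_1/∂P_2 = -14.
ε = (∂Q_1/∂P_2)(P_2/Q_1) = -14 × (31.63/985.38) ≈ -0.449.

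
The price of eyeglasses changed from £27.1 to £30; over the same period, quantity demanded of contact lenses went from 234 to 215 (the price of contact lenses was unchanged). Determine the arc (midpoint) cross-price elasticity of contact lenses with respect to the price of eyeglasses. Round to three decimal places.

ΔQ_A = 215 − 234 = -19; ΔP_B = 30 − 27.1 = 2.9.
Midpoints: Q̄_A = 224.5, P̄_B = 28.55.
ε = (ΔQ_A/Q̄_A)/(ΔP_B/P̄_B) = (-19/224.5)/(2.9/28.55) ≈ -0.833.
ε < 0: contact lenses and eyeglasses are complements.

-0.833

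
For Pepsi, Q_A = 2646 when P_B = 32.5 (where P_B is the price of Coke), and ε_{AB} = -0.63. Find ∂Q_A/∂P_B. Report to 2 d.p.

ε = (∂Q_A/∂P_B)·(P_B/Q_A) ⇒ ∂Q_A/∂P_B = ε·Q_A/P_B = -0.63 × 2646/32.5 ≈ -51.29.

-51.29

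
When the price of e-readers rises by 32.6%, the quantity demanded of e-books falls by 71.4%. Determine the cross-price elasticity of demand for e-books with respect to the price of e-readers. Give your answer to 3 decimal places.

ε = (%ΔQ of e-books) / (%ΔP of e-readers) = (-71.4%) / (32.6%) ≈ -2.190.
Negative cross-price elasticity: complements.

-2.190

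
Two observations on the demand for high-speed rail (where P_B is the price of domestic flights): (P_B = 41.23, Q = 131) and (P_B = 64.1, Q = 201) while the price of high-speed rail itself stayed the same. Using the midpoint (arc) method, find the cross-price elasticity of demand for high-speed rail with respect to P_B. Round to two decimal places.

ΔQ_A = 201 − 131 = 70; ΔP_B = 64.1 − 41.23 = 22.87.
Midpoints: Q̄_A = 166.0, P̄_B = 52.66.
ε = (ΔQ_A/Q̄_A)/(ΔP_B/P̄_B) = (70/166.0)/(22.87/52.66) ≈ 0.97.

0.97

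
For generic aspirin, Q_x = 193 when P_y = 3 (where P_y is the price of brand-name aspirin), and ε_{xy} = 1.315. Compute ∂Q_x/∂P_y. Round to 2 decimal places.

ε = (∂Q_x/∂P_y)·(P_y/Q_x) ⇒ ∂Q_x/∂P_y = ε·Q_x/P_y = 1.315 × 193/3 ≈ 84.60.

84.60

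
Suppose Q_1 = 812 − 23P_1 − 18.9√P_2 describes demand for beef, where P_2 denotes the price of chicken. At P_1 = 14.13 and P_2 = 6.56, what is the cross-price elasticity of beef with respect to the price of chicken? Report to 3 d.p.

At P_1 = 14.13 and P_2 = 6.56: Q_1 = 438.602.
∂Q_1/∂P_2 = -18.9/(2√P_2) = -18.9/(2√6.56) = -3.6896.
ε = (∂Q_1/∂P_2)(P_2/Q_1) = -3.6896 × (6.56/438.602) ≈ -0.055.
ε < 0: complements.

-0.055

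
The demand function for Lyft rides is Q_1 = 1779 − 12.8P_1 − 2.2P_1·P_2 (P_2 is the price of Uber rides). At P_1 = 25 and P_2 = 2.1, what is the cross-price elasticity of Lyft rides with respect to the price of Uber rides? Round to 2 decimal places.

At P_1 = 25 and P_2 = 2.1: Q_1 = 1343.5.
∂Q_1/∂P_2 = -2.2P_1 = -2.2(25) = -55.0000.
ε = (∂Q_1/∂P_2)(P_2/Q_1) = -55.0000 × (2.1/1343.5) ≈ -0.09.
ε < 0: complements.

-0.09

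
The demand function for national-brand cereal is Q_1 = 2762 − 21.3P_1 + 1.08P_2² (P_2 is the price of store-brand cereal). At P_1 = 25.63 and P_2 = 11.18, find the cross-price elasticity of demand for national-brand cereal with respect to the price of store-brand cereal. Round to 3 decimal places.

0.115

At P_1 = 25.63 and P_2 = 11.18: Q_1 = 2351.073.
∂Q_1/∂P_2 = 2.16P_2 = 2.16(11.18) = 24.1488.
ε = (∂Q_1/∂P_2)(P_2/Q_1) = 24.1488 × (11.18/2351.073) ≈ 0.115.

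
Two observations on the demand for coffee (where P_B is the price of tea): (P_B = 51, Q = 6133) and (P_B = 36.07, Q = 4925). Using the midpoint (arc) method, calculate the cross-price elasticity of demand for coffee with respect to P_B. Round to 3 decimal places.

0.637

ΔQ_A = 4925 − 6133 = -1208; ΔP_B = 36.07 − 51 = -14.93.
Midpoints: Q̄_A = 5529.0, P̄_B = 43.53.
ε = (ΔQ_A/Q̄_A)/(ΔP_B/P̄_B) = (-1208/5529.0)/(-14.93/43.53) ≈ 0.637.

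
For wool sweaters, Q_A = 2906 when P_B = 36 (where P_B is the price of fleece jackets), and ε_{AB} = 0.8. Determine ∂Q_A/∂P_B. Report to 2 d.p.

64.58

ε = (∂Q_A/∂P_B)·(P_B/Q_A) ⇒ ∂Q_A/∂P_B = ε·Q_A/P_B = 0.8 × 2906/36 ≈ 64.58.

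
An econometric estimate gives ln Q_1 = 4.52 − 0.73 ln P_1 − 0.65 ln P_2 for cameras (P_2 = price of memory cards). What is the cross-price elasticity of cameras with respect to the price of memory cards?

-0.65

In a log-linear (constant-elasticity) demand function, the coefficient on ln P_2 is the cross-price elasticity.
ε = -0.65. Negative, so cameras and memory cards are complements.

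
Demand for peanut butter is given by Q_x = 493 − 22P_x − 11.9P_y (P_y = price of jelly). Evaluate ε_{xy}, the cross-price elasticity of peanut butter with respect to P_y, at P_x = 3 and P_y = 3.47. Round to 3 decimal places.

At P_x = 3 and P_y = 3.47: Q_x = 385.707.
∂Q_x/∂P_y = -11.9.
ε = (∂Q_x/∂P_y)(P_y/Q_x) = -11.9 × (3.47/385.707) ≈ -0.107.
Since ε < 0, peanut butter and jelly are complements.

-0.107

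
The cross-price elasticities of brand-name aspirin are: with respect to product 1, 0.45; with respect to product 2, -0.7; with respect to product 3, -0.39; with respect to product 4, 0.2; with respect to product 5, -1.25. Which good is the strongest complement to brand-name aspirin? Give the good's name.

product 5

Complements have ε < 0. The most negative value is -1.25 (product 5).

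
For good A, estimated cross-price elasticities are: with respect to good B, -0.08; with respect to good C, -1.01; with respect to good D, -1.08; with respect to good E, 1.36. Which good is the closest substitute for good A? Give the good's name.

Substitutes have ε > 0. Among the positive values, 1.36 (good E) is largest.

good E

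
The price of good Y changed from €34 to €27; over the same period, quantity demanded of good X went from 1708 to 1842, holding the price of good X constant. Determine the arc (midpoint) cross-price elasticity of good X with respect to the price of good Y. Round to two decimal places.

-0.33

ΔQ_X = 1842 − 1708 = 134; ΔP_Y = 27 − 34 = -7.
Midpoints: Q̄_X = 1775.0, P̄_Y = 30.50.
ε = (ΔQ_X/Q̄_X)/(ΔP_Y/P̄_Y) = (134/1775.0)/(-7/30.50) ≈ -0.33.
ε < 0: good X and good Y are complements.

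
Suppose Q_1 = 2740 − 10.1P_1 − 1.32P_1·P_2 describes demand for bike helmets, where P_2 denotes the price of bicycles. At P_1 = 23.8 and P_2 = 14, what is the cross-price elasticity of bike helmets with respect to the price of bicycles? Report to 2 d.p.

At P_1 = 23.8 and P_2 = 14: Q_1 = 2059.796.
∂Q_1/∂P_2 = -1.32P_1 = -1.32(23.8) = -31.4160.
ε = (∂Q_1/∂P_2)(P_2/Q_1) = -31.4160 × (14/2059.796) ≈ -0.21.

-0.21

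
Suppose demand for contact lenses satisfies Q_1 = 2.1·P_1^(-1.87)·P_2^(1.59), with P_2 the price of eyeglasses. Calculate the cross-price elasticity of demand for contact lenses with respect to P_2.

1.59

In a log-linear (constant-elasticity) demand function, the coefficient on the exponent of P_2 is the cross-price elasticity.
ε = 1.59. Positive, so contact lenses and eyeglasses are substitutes.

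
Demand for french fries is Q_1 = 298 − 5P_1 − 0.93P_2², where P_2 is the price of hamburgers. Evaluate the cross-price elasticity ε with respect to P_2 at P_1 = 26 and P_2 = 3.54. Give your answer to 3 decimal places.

-0.149

At P_1 = 26 and P_2 = 3.54: Q_1 = 156.346.
∂Q_1/∂P_2 = -1.86P_2 = -1.86(3.54) = -6.5844.
ε = (∂Q_1/∂P_2)(P_2/Q_1) = -6.5844 × (3.54/156.346) ≈ -0.149.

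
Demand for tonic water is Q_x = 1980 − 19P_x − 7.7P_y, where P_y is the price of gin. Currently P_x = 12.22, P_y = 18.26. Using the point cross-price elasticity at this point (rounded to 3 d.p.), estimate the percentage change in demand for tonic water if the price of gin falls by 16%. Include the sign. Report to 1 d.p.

1.4%

At P_x = 12.22, P_y = 18.26: Q_x = 1607.218.
∂Q_x/∂P_y = -7.7.
ε = (∂Q_x/∂P_y)(P_y/Q_x) = -7.7000 × 18.26/1607.218 ≈ -0.087.
%ΔQ_x ≈ ε × %ΔP_y = -0.087 × (-16%) = 1.4%.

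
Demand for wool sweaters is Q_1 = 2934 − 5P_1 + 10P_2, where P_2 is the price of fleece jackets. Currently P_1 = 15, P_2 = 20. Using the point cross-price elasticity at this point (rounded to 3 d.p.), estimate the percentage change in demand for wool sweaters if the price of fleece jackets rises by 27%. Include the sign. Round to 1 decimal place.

At P_1 = 15, P_2 = 20: Q_1 = 3059.
∂Q_1/∂P_2 = 10.
ε = (∂Q_1/∂P_2)(P_2/Q_1) = 10.0000 × 20/3059 ≈ 0.065.
%ΔQ_1 ≈ ε × %ΔP_2 = 0.065 × (27%) = 1.8%.

1.8%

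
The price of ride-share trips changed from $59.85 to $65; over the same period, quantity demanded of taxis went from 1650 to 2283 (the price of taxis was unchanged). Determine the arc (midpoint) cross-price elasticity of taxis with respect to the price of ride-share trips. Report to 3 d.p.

3.902

ΔQ_A = 2283 − 1650 = 633; ΔP_B = 65 − 59.85 = 5.15.
Midpoints: Q̄_A = 1966.5, P̄_B = 62.42.
ε = (ΔQ_A/Q̄_A)/(ΔP_B/P̄_B) = (633/1966.5)/(5.15/62.42) ≈ 3.902.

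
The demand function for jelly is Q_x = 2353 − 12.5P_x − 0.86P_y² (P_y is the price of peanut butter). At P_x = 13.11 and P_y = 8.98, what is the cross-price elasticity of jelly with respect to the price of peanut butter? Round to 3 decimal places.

-0.065

At P_x = 13.11 and P_y = 8.98: Q_x = 2119.774.
∂Q_x/∂P_y = -1.72P_y = -1.72(8.98) = -15.4456.
ε = (∂Q_x/∂P_y)(P_y/Q_x) = -15.4456 × (8.98/2119.774) ≈ -0.065.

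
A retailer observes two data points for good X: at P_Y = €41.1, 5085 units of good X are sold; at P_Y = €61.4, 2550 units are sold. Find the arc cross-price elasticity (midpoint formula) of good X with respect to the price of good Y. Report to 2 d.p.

ΔQ_X = 2550 − 5085 = -2535; ΔP_Y = 61.4 − 41.1 = 20.3.
Midpoints: Q̄_X = 3817.5, P̄_Y = 51.25.
ε = (ΔQ_X/Q̄_X)/(ΔP_Y/P̄_Y) = (-2535/3817.5)/(20.3/51.25) ≈ -1.68.
ε < 0: good X and good Y are complements.

-1.68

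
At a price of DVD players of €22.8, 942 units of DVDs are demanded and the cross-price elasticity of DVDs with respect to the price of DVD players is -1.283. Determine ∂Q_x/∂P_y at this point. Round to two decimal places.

ε = (∂Q_x/∂P_y)·(P_y/Q_x) ⇒ ∂Q_x/∂P_y = ε·Q_x/P_y = -1.283 × 942/22.8 ≈ -53.01.

-53.01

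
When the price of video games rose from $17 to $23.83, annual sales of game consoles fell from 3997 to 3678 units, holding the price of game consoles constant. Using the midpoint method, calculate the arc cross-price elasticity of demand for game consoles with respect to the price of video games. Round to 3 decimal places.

-0.248

ΔQ_A = 3678 − 3997 = -319; ΔP_B = 23.83 − 17 = 6.83.
Midpoints: Q̄_A = 3837.5, P̄_B = 20.41.
ε = (ΔQ_A/Q̄_A)/(ΔP_B/P̄_B) = (-319/3837.5)/(6.83/20.41) ≈ -0.248.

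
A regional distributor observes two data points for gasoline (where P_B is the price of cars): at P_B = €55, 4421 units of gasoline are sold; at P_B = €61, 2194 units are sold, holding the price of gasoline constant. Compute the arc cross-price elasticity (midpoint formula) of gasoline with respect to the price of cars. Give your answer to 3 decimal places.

ΔQ_A = 2194 − 4421 = -2227; ΔP_B = 61 − 55 = 6.
Midpoints: Q̄_A = 3307.5, P̄_B = 58.00.
ε = (ΔQ_A/Q̄_A)/(ΔP_B/P̄_B) = (-2227/3307.5)/(6/58.00) ≈ -6.509.

-6.509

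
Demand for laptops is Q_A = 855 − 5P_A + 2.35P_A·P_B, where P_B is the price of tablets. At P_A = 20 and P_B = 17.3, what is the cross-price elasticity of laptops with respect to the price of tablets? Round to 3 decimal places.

0.519

At P_A = 20 and P_B = 17.3: Q_A = 1568.1.
∂Q_A/∂P_B = 2.35P_A = 2.35(20) = 47.0000.
ε = (∂Q_A/∂P_B)(P_B/Q_A) = 47.0000 × (17.3/1568.1) ≈ 0.519.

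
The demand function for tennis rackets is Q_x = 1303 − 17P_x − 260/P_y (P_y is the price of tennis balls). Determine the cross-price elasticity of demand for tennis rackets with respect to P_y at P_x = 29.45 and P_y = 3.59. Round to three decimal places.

At P_x = 29.45 and P_y = 3.59: Q_x = 729.927.
∂Q_x/∂P_y = 260/P_y² = 20.1736.
ε = (∂Q_x/∂P_y)(P_y/Q_x) = 20.1736 × (3.59/729.927) ≈ 0.099.
ε > 0: substitutes.

0.099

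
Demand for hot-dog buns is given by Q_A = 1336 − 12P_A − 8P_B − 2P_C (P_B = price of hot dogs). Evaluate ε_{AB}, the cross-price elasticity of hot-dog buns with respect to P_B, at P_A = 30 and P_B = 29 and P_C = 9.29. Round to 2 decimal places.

-0.32

At P_A = 30 and P_B = 29 and P_C = 9.29: Q_A = 725.42.
∂Q_A/∂P_B = -8.
ε = (∂Q_A/∂P_B)(P_B/Q_A) = -8 × (29/725.42) ≈ -0.32.
Since ε < 0, hot-dog buns and hot dogs are complements.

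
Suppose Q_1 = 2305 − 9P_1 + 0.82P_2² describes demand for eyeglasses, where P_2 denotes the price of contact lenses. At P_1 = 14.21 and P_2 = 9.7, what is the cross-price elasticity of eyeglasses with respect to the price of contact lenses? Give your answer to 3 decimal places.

At P_1 = 14.21 and P_2 = 9.7: Q_1 = 2254.264.
∂Q_1/∂P_2 = 1.64P_2 = 1.64(9.7) = 15.9080.
ε = (∂Q_1/∂P_2)(P_2/Q_1) = 15.9080 × (9.7/2254.264) ≈ 0.068.

0.068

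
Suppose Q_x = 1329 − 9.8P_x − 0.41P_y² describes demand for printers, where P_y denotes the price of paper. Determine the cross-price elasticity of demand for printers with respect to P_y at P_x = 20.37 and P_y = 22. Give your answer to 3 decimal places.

-0.426

At P_x = 20.37 and P_y = 22: Q_x = 930.934.
∂Q_x/∂P_y = -0.82P_y = -0.82(22) = -18.0400.
ε = (∂Q_x/∂P_y)(P_y/Q_x) = -18.0400 × (22/930.934) ≈ -0.426.
ε < 0: complements.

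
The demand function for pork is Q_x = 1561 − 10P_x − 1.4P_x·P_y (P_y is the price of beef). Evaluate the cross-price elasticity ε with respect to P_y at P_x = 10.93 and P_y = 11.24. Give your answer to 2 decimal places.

At P_x = 10.93 and P_y = 11.24: Q_x = 1279.706.
∂Q_x/∂P_y = -1.4P_x = -1.4(10.93) = -15.3020.
ε = (∂Q_x/∂P_y)(P_y/Q_x) = -15.3020 × (11.24/1279.706) ≈ -0.13.
ε < 0: complements.

-0.13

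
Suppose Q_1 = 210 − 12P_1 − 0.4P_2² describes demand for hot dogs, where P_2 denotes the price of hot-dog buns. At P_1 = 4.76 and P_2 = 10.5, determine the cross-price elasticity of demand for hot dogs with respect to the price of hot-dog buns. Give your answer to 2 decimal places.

-0.81

At P_1 = 4.76 and P_2 = 10.5: Q_1 = 108.78.
∂Q_1/∂P_2 = -0.8P_2 = -0.8(10.5) = -8.4000.
ε = (∂Q_1/∂P_2)(P_2/Q_1) = -8.4000 × (10.5/108.78) ≈ -0.81.
ε < 0: complements.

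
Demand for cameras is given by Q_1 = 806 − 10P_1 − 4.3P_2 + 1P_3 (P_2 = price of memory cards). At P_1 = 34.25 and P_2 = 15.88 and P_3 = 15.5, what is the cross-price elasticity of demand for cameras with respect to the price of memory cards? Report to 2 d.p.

At P_1 = 34.25 and P_2 = 15.88 and P_3 = 15.5: Q_1 = 410.716.
∂Q_1/∂P_2 = -4.3.
ε = (∂Q_1/∂P_2)(P_2/Q_1) = -4.3 × (15.88/410.716) ≈ -0.17.

-0.17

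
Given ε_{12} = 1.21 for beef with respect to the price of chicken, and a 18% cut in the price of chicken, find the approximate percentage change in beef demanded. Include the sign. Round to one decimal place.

%ΔQ ≈ ε × %ΔP of chicken = 1.21 × (-18%) = -21.8%.
Demand for beef falls by about 21.8%.

-21.8%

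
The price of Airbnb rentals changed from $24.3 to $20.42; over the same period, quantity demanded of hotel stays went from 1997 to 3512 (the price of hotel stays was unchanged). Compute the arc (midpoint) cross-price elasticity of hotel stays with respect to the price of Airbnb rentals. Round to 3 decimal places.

ΔQ_A = 3512 − 1997 = 1515; ΔP_B = 20.42 − 24.3 = -3.88.
Midpoints: Q̄_A = 2754.5, P̄_B = 22.36.
ε = (ΔQ_A/Q̄_A)/(ΔP_B/P̄_B) = (1515/2754.5)/(-3.88/22.36) ≈ -3.170.
ε < 0: hotel stays and Airbnb rentals are complements.

-3.170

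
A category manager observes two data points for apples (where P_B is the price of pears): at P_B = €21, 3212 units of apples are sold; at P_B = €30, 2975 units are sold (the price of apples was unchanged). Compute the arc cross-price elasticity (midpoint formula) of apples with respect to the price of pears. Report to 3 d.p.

ΔQ_A = 2975 − 3212 = -237; ΔP_B = 30 − 21 = 9.
Midpoints: Q̄_A = 3093.5, P̄_B = 25.50.
ε = (ΔQ_A/Q̄_A)/(ΔP_B/P̄_B) = (-237/3093.5)/(9/25.50) ≈ -0.217.
ε < 0: apples and pears are complements.

-0.217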